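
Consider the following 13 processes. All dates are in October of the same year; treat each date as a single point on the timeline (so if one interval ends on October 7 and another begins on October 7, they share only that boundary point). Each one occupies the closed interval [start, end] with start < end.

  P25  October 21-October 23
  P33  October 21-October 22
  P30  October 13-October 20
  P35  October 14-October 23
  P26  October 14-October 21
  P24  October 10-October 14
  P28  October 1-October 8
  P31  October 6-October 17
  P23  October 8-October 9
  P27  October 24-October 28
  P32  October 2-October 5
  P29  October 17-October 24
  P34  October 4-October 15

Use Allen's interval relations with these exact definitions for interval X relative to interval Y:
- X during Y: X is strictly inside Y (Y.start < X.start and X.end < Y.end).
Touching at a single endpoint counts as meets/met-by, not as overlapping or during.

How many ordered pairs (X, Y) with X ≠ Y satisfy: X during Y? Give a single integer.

8

Checking all 156 ordered pairs for relation 'during'; matching pairs in alphabetical order:
(P23, P31): P23 during P31 ✓
(P23, P34): P23 during P34 ✓
(P24, P31): P24 during P31 ✓
(P24, P34): P24 during P34 ✓
(P25, P29): P25 during P29 ✓
(P32, P28): P32 during P28 ✓
(P33, P29): P33 during P29 ✓
(P33, P35): P33 during P35 ✓
Count: 8.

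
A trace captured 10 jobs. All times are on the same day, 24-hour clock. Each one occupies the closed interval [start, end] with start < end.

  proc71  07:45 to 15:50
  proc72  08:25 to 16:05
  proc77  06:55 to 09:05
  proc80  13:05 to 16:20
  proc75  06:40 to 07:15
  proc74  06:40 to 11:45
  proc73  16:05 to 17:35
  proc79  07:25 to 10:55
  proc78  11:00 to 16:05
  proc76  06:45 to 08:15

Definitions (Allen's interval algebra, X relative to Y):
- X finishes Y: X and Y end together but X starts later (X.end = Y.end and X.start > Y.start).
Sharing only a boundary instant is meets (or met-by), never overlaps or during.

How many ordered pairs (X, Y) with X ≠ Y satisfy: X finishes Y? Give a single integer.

1

Checking all 90 ordered pairs for relation 'finishes'; matching pairs in alphabetical order:
(proc78, proc72): proc78 finishes proc72 ✓
Count: 1.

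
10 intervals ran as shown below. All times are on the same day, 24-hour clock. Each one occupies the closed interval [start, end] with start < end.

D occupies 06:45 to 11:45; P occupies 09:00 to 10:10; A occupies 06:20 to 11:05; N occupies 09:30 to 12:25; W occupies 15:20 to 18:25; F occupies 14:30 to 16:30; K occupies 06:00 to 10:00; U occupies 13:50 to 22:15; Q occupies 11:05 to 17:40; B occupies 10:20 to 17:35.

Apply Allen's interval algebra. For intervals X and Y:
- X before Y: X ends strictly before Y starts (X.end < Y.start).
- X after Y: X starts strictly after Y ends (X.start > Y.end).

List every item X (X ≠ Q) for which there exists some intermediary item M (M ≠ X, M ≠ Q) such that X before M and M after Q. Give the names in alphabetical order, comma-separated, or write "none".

none

Target Q = [11:05, 17:40].
Intermediaries M with M after Q: none.
Union: none.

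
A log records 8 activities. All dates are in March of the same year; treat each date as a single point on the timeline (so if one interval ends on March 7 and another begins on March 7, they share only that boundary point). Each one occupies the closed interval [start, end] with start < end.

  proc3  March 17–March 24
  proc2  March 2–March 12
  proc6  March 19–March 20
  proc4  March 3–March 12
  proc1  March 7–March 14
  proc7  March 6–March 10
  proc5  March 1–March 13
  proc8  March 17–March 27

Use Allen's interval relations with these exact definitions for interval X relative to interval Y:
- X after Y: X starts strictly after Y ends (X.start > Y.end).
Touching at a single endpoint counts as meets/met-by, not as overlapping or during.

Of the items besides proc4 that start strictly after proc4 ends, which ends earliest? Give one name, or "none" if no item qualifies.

Target proc4 = [March 3, March 12].
proc1 [March 7, March 14] → overlapped-by → excluded.
proc2 [March 2, March 12] → finished-by → excluded.
proc3 [March 17, March 24] → after → candidate.
proc5 [March 1, March 13] → contains → excluded.
proc6 [March 19, March 20] → after → candidate.
proc7 [March 6, March 10] → during → excluded.
proc8 [March 17, March 27] → after → candidate.
Among candidates, earliest end is March 20 → proc6.

proc6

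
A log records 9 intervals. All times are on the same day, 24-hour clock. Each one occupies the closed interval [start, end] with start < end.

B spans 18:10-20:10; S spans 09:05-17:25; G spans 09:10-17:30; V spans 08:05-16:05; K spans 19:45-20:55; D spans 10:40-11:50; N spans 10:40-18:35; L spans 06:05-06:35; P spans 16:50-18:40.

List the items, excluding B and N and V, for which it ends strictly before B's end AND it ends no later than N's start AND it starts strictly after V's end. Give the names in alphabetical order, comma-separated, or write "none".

Conditions: its end is strictly before B's end (X.end < 20:10) AND its end is no later than N's start (X.end <= 10:40) AND its start is strictly after V's end (X.start > 16:05).
D: end 11:50 < 20:10? ✓; end 11:50 <= 10:40? ✗; start 10:40 > 16:05? ✗ → no.
G: end 17:30 < 20:10? ✓; end 17:30 <= 10:40? ✗; start 09:10 > 16:05? ✗ → no.
K: end 20:55 < 20:10? ✗; end 20:55 <= 10:40? ✗; start 19:45 > 16:05? ✓ → no.
L: end 06:35 < 20:10? ✓; end 06:35 <= 10:40? ✓; start 06:05 > 16:05? ✗ → no.
P: end 18:40 < 20:10? ✓; end 18:40 <= 10:40? ✗; start 16:50 > 16:05? ✓ → no.
S: end 17:25 < 20:10? ✓; end 17:25 <= 10:40? ✗; start 09:05 > 16:05? ✗ → no.
Result: none.

none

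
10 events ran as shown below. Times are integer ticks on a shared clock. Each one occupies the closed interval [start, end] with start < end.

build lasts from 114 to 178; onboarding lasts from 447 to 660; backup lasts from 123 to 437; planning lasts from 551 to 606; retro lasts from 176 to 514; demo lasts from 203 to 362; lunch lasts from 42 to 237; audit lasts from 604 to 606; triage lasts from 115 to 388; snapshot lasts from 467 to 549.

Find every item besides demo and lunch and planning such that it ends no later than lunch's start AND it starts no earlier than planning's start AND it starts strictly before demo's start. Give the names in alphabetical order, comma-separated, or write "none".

Conditions: its end is no later than lunch's start (X.end <= 42) AND its start is no earlier than planning's start (X.start >= 551) AND its start is strictly before demo's start (X.start < 203).
audit: end 606 <= 42? ✗; start 604 >= 551? ✓; start 604 < 203? ✗ → no.
backup: end 437 <= 42? ✗; start 123 >= 551? ✗; start 123 < 203? ✓ → no.
build: end 178 <= 42? ✗; start 114 >= 551? ✗; start 114 < 203? ✓ → no.
onboarding: end 660 <= 42? ✗; start 447 >= 551? ✗; start 447 < 203? ✗ → no.
retro: end 514 <= 42? ✗; start 176 >= 551? ✗; start 176 < 203? ✓ → no.
snapshot: end 549 <= 42? ✗; start 467 >= 551? ✗; start 467 < 203? ✗ → no.
triage: end 388 <= 42? ✗; start 115 >= 551? ✗; start 115 < 203? ✓ → no.
Result: none.

none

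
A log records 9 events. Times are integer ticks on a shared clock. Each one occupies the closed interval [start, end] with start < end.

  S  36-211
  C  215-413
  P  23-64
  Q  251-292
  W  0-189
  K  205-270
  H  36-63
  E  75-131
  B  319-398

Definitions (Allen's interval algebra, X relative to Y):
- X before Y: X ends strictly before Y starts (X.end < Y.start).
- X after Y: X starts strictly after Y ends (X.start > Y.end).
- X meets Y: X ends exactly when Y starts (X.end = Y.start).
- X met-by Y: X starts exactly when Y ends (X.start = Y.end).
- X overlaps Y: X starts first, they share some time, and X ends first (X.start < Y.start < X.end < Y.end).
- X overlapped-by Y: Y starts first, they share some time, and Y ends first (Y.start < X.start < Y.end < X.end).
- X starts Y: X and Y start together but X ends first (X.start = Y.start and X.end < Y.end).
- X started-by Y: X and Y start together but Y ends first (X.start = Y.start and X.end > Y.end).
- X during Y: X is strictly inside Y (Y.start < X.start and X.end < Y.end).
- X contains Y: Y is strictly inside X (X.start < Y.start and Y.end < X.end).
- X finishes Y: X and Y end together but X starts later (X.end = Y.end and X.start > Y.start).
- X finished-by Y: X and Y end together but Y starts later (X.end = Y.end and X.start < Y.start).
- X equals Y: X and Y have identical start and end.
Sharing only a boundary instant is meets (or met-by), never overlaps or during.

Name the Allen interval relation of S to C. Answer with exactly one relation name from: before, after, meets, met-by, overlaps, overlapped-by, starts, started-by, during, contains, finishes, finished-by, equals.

S = [36, 211]; C = [215, 413].
Compare endpoints: S.start < C.start, S.start < C.end, S.end < C.start, S.end < C.end.
That pattern is 'before'.

before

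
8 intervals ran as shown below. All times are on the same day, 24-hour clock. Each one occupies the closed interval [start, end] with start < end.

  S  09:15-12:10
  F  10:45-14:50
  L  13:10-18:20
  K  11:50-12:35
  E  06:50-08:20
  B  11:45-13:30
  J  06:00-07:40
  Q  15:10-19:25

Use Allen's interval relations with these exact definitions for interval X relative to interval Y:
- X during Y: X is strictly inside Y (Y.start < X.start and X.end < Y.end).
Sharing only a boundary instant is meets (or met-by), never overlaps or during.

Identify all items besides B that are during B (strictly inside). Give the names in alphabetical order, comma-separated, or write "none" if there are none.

K

Target B = [11:45, 13:30].
E [06:50, 08:20] → before → no.
F [10:45, 14:50] → contains → no.
J [06:00, 07:40] → before → no.
K [11:50, 12:35] → during → yes.
L [13:10, 18:20] → overlapped-by → no.
Q [15:10, 19:25] → after → no.
S [09:15, 12:10] → overlaps → no.
Result: K.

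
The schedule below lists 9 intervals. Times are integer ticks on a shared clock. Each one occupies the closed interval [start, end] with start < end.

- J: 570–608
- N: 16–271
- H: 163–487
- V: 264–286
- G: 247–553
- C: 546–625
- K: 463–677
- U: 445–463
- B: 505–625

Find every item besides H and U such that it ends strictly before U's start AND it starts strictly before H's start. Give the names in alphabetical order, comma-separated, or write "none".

Conditions: its end is strictly before U's start (X.end < 445) AND its start is strictly before H's start (X.start < 163).
B: end 625 < 445? ✗; start 505 < 163? ✗ → no.
C: end 625 < 445? ✗; start 546 < 163? ✗ → no.
G: end 553 < 445? ✗; start 247 < 163? ✗ → no.
J: end 608 < 445? ✗; start 570 < 163? ✗ → no.
K: end 677 < 445? ✗; start 463 < 163? ✗ → no.
N: end 271 < 445? ✓; start 16 < 163? ✓ → yes.
V: end 286 < 445? ✓; start 264 < 163? ✗ → no.
Result: N.

N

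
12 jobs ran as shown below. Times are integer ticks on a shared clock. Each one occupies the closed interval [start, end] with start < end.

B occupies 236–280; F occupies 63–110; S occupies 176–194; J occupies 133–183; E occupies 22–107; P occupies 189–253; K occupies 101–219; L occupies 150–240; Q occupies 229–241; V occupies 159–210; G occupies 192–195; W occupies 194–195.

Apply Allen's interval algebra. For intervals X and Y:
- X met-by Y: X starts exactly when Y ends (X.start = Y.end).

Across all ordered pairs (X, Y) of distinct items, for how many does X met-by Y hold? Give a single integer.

Checking all 132 ordered pairs for relation 'met-by'; matching pairs in alphabetical order:
(W, S): W met-by S ✓
Count: 1.

1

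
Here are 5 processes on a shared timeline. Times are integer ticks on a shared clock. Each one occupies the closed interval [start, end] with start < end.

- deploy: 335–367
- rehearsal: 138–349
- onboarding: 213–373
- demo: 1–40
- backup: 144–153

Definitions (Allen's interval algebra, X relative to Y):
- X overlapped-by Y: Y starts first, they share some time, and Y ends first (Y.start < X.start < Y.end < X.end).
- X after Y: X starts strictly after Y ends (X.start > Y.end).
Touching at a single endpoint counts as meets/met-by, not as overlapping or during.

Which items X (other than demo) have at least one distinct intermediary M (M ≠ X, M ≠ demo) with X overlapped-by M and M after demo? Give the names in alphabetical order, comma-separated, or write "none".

Target demo = [1, 40].
Intermediaries M with M after demo: backup, deploy, onboarding, rehearsal.
Via backup — items with X overlapped-by backup: none.
Via deploy — items with X overlapped-by deploy: none.
Via onboarding — items with X overlapped-by onboarding: none.
Via rehearsal — items with X overlapped-by rehearsal: deploy, onboarding.
Union: deploy, onboarding.

deploy, onboarding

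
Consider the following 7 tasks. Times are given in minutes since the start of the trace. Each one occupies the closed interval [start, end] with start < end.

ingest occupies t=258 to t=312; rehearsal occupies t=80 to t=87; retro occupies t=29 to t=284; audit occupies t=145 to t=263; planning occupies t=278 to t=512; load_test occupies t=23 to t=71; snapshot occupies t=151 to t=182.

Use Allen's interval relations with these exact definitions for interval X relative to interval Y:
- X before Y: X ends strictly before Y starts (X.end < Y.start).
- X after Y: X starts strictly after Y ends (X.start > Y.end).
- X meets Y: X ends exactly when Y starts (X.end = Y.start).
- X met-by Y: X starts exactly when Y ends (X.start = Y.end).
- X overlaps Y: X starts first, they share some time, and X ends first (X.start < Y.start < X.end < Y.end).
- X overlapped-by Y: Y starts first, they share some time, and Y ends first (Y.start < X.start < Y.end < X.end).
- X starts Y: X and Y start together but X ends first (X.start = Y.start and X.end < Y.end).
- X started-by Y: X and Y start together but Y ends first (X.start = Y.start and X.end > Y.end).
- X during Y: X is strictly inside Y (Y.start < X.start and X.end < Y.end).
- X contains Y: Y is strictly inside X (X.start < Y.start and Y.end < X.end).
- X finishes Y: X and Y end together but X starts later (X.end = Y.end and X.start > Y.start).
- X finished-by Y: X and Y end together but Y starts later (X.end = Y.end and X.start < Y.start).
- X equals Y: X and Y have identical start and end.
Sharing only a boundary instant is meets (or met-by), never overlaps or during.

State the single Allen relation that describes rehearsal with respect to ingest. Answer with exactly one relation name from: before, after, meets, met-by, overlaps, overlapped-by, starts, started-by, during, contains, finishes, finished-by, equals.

rehearsal = [t=80, t=87]; ingest = [t=258, t=312].
Compare endpoints: rehearsal.start < ingest.start, rehearsal.start < ingest.end, rehearsal.end < ingest.start, rehearsal.end < ingest.end.
That pattern is 'before'.

before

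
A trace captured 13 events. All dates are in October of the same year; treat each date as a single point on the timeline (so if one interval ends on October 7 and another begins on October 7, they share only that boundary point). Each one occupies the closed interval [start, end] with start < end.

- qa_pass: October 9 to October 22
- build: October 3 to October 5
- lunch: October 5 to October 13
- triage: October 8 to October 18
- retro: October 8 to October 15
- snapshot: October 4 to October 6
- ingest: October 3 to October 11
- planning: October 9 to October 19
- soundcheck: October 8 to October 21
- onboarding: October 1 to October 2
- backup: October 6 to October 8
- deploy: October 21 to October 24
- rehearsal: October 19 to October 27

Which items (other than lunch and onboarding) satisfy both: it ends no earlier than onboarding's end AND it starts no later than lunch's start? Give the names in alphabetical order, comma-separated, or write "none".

Conditions: its end is no earlier than onboarding's end (X.end >= October 2) AND its start is no later than lunch's start (X.start <= October 5).
backup: end October 8 >= October 2? ✓; start October 6 <= October 5? ✗ → no.
build: end October 5 >= October 2? ✓; start October 3 <= October 5? ✓ → yes.
deploy: end October 24 >= October 2? ✓; start October 21 <= October 5? ✗ → no.
ingest: end October 11 >= October 2? ✓; start October 3 <= October 5? ✓ → yes.
planning: end October 19 >= October 2? ✓; start October 9 <= October 5? ✗ → no.
qa_pass: end October 22 >= October 2? ✓; start October 9 <= October 5? ✗ → no.
rehearsal: end October 27 >= October 2? ✓; start October 19 <= October 5? ✗ → no.
retro: end October 15 >= October 2? ✓; start October 8 <= October 5? ✗ → no.
snapshot: end October 6 >= October 2? ✓; start October 4 <= October 5? ✓ → yes.
soundcheck: end October 21 >= October 2? ✓; start October 8 <= October 5? ✗ → no.
triage: end October 18 >= October 2? ✓; start October 8 <= October 5? ✗ → no.
Result: build, ingest, snapshot.

build, ingest, snapshot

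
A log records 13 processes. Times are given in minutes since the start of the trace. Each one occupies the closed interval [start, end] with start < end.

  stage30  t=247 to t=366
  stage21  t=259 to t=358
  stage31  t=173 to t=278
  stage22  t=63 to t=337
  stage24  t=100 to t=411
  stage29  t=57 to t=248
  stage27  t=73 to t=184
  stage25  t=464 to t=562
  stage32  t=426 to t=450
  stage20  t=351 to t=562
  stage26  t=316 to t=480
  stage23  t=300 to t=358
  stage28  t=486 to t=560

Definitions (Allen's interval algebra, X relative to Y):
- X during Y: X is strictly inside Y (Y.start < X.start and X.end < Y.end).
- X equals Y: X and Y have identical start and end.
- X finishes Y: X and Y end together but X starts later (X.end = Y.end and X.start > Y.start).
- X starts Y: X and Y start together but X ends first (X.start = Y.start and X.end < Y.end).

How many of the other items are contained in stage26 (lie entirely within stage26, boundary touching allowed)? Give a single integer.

Target stage26 = [t=316, t=480].
stage20 [t=351, t=562] → overlapped-by → no.
stage21 [t=259, t=358] → overlaps → no.
stage22 [t=63, t=337] → overlaps → no.
stage23 [t=300, t=358] → overlaps → no.
stage24 [t=100, t=411] → overlaps → no.
stage25 [t=464, t=562] → overlapped-by → no.
stage27 [t=73, t=184] → before → no.
stage28 [t=486, t=560] → after → no.
stage29 [t=57, t=248] → before → no.
stage30 [t=247, t=366] → overlaps → no.
stage31 [t=173, t=278] → before → no.
stage32 [t=426, t=450] → during → counts.
Total: 1.

1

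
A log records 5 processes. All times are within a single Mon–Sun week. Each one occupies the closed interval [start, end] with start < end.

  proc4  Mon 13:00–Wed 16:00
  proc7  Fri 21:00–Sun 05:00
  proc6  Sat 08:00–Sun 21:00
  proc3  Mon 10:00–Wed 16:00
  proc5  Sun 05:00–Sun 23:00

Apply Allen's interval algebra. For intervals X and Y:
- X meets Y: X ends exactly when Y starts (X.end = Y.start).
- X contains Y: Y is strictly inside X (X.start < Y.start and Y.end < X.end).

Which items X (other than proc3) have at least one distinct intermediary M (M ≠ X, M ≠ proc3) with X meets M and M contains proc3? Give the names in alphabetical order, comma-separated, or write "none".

none

Target proc3 = [Mon 10:00, Wed 16:00].
Intermediaries M with M contains proc3: none.
Union: none.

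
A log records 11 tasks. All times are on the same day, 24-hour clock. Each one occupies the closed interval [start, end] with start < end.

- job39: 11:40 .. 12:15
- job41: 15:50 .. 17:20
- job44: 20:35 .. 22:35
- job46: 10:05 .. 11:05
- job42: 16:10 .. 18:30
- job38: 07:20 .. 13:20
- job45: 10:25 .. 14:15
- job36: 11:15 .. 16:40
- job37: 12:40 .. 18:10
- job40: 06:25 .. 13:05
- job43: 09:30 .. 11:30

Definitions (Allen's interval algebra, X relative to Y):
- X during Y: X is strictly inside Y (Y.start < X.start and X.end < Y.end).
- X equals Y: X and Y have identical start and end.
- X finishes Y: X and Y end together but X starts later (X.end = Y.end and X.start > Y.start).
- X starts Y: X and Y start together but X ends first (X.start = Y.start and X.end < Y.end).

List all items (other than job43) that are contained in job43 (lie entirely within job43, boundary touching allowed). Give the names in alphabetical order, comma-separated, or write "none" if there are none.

job46

Target job43 = [09:30, 11:30].
job36 [11:15, 16:40] → overlapped-by → no.
job37 [12:40, 18:10] → after → no.
job38 [07:20, 13:20] → contains → no.
job39 [11:40, 12:15] → after → no.
job40 [06:25, 13:05] → contains → no.
job41 [15:50, 17:20] → after → no.
job42 [16:10, 18:30] → after → no.
job44 [20:35, 22:35] → after → no.
job45 [10:25, 14:15] → overlapped-by → no.
job46 [10:05, 11:05] → during → yes.
Result: job46.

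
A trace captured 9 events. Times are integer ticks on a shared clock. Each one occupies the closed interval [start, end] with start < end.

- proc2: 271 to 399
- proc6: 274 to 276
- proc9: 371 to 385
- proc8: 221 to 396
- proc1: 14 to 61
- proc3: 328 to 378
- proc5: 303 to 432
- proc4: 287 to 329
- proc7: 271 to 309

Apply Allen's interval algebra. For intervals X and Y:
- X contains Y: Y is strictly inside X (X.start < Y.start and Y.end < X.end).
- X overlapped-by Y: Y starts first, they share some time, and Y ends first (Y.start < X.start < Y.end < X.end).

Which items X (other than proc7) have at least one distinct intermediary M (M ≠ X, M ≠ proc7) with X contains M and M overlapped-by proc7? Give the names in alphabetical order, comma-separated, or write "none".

proc2, proc8

Target proc7 = [271, 309].
Intermediaries M with M overlapped-by proc7: proc4, proc5.
Via proc4 — items with X contains proc4: proc2, proc8.
Via proc5 — items with X contains proc5: none.
Union: proc2, proc8.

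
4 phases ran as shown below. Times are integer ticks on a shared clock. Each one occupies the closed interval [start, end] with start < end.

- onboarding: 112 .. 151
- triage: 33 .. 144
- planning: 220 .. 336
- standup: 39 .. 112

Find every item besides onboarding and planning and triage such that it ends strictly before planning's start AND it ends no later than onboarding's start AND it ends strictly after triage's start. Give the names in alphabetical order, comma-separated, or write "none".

Conditions: its end is strictly before planning's start (X.end < 220) AND its end is no later than onboarding's start (X.end <= 112) AND its end is strictly after triage's start (X.end > 33).
standup: end 112 < 220? ✓; end 112 <= 112? ✓; end 112 > 33? ✓ → yes.
Result: standup.

standup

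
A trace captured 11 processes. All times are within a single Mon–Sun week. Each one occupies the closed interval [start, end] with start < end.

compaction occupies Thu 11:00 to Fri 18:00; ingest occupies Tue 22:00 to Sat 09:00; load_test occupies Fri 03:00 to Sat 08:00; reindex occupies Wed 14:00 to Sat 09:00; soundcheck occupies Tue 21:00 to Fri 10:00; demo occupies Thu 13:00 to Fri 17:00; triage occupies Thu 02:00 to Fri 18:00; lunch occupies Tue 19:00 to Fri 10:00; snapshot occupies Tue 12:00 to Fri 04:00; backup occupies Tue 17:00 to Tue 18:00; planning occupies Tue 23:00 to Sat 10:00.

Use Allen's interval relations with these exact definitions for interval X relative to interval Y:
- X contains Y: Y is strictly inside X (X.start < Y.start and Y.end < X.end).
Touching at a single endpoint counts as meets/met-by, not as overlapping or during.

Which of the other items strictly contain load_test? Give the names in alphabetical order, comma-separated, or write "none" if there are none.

Target load_test = [Fri 03:00, Sat 08:00].
backup [Tue 17:00, Tue 18:00] → before → no.
compaction [Thu 11:00, Fri 18:00] → overlaps → no.
demo [Thu 13:00, Fri 17:00] → overlaps → no.
ingest [Tue 22:00, Sat 09:00] → contains → yes.
lunch [Tue 19:00, Fri 10:00] → overlaps → no.
planning [Tue 23:00, Sat 10:00] → contains → yes.
reindex [Wed 14:00, Sat 09:00] → contains → yes.
snapshot [Tue 12:00, Fri 04:00] → overlaps → no.
soundcheck [Tue 21:00, Fri 10:00] → overlaps → no.
triage [Thu 02:00, Fri 18:00] → overlaps → no.
Result: ingest, planning, reindex.

ingest, planning, reindex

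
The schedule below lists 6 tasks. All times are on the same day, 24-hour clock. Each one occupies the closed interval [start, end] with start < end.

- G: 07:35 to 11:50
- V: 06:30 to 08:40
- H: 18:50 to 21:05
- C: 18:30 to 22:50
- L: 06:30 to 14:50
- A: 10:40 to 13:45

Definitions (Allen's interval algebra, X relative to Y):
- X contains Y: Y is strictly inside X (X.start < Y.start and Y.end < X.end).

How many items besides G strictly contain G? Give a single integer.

Target G = [07:35, 11:50].
A [10:40, 13:45] → overlapped-by → no.
C [18:30, 22:50] → after → no.
H [18:50, 21:05] → after → no.
L [06:30, 14:50] → contains → counts.
V [06:30, 08:40] → overlaps → no.
Total: 1.

1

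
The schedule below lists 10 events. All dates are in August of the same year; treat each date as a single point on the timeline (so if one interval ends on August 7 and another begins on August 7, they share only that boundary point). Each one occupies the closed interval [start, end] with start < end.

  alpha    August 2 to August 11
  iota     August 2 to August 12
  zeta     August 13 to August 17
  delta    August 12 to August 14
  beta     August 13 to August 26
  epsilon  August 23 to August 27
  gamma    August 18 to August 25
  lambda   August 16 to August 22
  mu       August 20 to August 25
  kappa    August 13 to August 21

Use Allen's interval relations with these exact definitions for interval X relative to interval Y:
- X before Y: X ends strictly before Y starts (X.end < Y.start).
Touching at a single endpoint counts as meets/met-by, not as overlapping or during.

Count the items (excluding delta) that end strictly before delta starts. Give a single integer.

1

Target delta = [August 12, August 14].
alpha [August 2, August 11] → before → counts.
beta [August 13, August 26] → overlapped-by → no.
epsilon [August 23, August 27] → after → no.
gamma [August 18, August 25] → after → no.
iota [August 2, August 12] → meets → no.
kappa [August 13, August 21] → overlapped-by → no.
lambda [August 16, August 22] → after → no.
mu [August 20, August 25] → after → no.
zeta [August 13, August 17] → overlapped-by → no.
Total: 1.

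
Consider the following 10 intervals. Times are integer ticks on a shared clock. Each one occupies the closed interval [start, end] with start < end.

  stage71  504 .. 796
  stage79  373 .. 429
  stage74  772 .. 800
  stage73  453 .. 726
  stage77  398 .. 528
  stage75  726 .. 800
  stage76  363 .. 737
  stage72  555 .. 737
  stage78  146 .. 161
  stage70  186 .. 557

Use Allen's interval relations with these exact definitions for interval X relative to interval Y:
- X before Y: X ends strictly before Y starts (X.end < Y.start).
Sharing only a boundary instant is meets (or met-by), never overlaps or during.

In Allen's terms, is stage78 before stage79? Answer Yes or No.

stage78 = [146, 161], stage79 = [373, 429].
Actual relation of stage78 to stage79: before.
Asked whether 'before' holds → Yes.

Yes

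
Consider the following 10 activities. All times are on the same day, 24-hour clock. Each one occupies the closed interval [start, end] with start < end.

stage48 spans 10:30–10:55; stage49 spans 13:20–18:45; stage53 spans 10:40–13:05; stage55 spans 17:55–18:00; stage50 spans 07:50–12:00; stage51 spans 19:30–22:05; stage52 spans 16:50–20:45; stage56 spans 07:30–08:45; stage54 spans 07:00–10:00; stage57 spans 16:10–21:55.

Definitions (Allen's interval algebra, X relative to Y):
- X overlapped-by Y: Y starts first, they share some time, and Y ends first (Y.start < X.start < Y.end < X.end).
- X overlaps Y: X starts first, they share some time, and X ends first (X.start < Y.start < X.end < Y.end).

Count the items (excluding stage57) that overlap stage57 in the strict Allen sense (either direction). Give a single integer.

2

Target stage57 = [16:10, 21:55].
stage48 [10:30, 10:55] → before → no.
stage49 [13:20, 18:45] → overlaps → counts.
stage50 [07:50, 12:00] → before → no.
stage51 [19:30, 22:05] → overlapped-by → counts.
stage52 [16:50, 20:45] → during → no.
stage53 [10:40, 13:05] → before → no.
stage54 [07:00, 10:00] → before → no.
stage55 [17:55, 18:00] → during → no.
stage56 [07:30, 08:45] → before → no.
Total: 2.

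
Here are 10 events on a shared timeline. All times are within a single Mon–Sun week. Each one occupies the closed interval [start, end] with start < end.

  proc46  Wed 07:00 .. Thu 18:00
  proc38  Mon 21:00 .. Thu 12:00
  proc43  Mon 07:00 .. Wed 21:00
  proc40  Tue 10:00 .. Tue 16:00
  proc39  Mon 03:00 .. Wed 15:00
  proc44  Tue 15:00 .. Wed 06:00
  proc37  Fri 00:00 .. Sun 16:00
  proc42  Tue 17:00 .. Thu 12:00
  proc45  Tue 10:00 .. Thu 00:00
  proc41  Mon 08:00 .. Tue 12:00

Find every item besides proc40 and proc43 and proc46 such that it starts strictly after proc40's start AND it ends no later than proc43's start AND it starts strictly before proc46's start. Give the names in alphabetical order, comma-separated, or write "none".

Conditions: its start is strictly after proc40's start (X.start > Tue 10:00) AND its end is no later than proc43's start (X.end <= Mon 07:00) AND its start is strictly before proc46's start (X.start < Wed 07:00).
proc37: start Fri 00:00 > Tue 10:00? ✓; end Sun 16:00 <= Mon 07:00? ✗; start Fri 00:00 < Wed 07:00? ✗ → no.
proc38: start Mon 21:00 > Tue 10:00? ✗; end Thu 12:00 <= Mon 07:00? ✗; start Mon 21:00 < Wed 07:00? ✓ → no.
proc39: start Mon 03:00 > Tue 10:00? ✗; end Wed 15:00 <= Mon 07:00? ✗; start Mon 03:00 < Wed 07:00? ✓ → no.
proc41: start Mon 08:00 > Tue 10:00? ✗; end Tue 12:00 <= Mon 07:00? ✗; start Mon 08:00 < Wed 07:00? ✓ → no.
proc42: start Tue 17:00 > Tue 10:00? ✓; end Thu 12:00 <= Mon 07:00? ✗; start Tue 17:00 < Wed 07:00? ✓ → no.
proc44: start Tue 15:00 > Tue 10:00? ✓; end Wed 06:00 <= Mon 07:00? ✗; start Tue 15:00 < Wed 07:00? ✓ → no.
proc45: start Tue 10:00 > Tue 10:00? ✗; end Thu 00:00 <= Mon 07:00? ✗; start Tue 10:00 < Wed 07:00? ✓ → no.
Result: none.

none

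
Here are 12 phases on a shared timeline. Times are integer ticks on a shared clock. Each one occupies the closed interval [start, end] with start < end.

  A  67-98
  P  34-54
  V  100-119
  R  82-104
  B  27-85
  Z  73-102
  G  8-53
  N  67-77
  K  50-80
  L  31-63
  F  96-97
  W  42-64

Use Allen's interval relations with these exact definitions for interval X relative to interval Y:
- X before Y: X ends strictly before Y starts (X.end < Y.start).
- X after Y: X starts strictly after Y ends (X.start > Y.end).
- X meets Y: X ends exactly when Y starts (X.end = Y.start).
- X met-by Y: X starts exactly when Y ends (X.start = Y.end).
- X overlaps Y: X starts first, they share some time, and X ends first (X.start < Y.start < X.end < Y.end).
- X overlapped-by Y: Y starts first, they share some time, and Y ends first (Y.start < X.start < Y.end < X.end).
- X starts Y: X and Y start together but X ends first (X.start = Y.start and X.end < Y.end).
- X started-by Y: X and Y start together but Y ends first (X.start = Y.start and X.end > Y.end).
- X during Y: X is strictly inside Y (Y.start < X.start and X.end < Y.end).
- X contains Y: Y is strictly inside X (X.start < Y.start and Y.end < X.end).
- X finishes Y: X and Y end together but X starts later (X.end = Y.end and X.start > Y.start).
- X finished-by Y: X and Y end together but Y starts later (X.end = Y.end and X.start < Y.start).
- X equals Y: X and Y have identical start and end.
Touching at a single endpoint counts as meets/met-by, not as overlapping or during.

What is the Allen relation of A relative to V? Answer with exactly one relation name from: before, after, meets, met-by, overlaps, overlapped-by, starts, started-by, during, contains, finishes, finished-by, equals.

A = [67, 98]; V = [100, 119].
Compare endpoints: A.start < V.start, A.start < V.end, A.end < V.start, A.end < V.end.
That pattern is 'before'.

before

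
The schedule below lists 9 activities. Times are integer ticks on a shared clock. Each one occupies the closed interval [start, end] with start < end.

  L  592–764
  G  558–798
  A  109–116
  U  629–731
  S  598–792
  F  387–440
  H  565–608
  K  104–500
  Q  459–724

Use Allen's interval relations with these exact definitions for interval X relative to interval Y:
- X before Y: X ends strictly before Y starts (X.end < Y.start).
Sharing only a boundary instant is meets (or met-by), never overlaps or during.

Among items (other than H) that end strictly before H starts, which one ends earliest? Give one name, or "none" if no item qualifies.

Target H = [565, 608].
A [109, 116] → before → candidate.
F [387, 440] → before → candidate.
G [558, 798] → contains → excluded.
K [104, 500] → before → candidate.
L [592, 764] → overlapped-by → excluded.
Q [459, 724] → contains → excluded.
S [598, 792] → overlapped-by → excluded.
U [629, 731] → after → excluded.
Among candidates, earliest end is 116 → A.

A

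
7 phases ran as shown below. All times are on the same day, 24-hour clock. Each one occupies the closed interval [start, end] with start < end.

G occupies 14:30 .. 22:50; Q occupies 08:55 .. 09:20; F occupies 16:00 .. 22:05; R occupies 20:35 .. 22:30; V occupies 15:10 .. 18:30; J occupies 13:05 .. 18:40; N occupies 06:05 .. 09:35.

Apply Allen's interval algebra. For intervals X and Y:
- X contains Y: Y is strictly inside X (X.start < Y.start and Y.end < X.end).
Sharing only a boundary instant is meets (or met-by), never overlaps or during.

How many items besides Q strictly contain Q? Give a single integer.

Target Q = [08:55, 09:20].
F [16:00, 22:05] → after → no.
G [14:30, 22:50] → after → no.
J [13:05, 18:40] → after → no.
N [06:05, 09:35] → contains → counts.
R [20:35, 22:30] → after → no.
V [15:10, 18:30] → after → no.
Total: 1.

1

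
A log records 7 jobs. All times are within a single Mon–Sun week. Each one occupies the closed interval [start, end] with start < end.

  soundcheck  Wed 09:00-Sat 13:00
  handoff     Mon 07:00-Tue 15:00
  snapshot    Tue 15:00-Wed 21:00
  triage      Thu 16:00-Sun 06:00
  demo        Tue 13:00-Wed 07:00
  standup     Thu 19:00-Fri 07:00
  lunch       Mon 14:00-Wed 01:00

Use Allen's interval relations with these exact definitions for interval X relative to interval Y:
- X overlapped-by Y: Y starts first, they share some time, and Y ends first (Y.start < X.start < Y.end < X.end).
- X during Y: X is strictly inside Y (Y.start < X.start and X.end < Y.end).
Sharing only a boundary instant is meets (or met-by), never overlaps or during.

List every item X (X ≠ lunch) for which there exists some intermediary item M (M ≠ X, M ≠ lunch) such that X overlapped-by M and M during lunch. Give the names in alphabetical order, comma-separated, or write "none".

Target lunch = [Mon 14:00, Wed 01:00].
Intermediaries M with M during lunch: none.
Union: none.

none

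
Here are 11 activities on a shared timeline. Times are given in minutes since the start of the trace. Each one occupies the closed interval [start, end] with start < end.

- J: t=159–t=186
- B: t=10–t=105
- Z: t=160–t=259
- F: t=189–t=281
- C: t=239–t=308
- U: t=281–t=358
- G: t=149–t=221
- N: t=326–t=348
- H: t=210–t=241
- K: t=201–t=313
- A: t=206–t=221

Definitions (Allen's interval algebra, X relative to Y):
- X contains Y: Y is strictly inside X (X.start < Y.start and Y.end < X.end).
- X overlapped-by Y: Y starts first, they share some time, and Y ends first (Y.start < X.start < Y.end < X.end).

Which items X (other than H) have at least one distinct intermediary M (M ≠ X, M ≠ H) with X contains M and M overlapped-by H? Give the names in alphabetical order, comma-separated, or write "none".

K

Target H = [t=210, t=241].
Intermediaries M with M overlapped-by H: C.
Via C — items with X contains C: K.
Union: K.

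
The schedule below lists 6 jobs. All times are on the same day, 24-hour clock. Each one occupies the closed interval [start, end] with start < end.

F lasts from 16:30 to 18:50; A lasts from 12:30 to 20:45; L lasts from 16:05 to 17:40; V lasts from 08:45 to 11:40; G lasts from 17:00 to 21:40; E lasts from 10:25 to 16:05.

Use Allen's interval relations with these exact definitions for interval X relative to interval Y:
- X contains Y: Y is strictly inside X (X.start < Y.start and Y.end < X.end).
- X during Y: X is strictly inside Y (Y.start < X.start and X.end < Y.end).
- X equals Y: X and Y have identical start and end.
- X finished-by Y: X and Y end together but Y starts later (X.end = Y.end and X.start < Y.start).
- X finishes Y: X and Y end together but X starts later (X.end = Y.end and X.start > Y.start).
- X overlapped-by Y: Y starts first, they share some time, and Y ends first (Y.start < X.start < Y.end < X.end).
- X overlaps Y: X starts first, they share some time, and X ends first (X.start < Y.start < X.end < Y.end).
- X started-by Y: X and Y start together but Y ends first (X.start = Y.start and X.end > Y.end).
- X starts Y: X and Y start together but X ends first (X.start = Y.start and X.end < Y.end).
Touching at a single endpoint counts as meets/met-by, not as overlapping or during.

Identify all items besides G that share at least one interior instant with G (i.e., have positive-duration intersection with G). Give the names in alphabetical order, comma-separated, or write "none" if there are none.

Target G = [17:00, 21:40].
A [12:30, 20:45] → overlaps → yes.
E [10:25, 16:05] → before → no.
F [16:30, 18:50] → overlaps → yes.
L [16:05, 17:40] → overlaps → yes.
V [08:45, 11:40] → before → no.
Result: A, F, L.

A, F, L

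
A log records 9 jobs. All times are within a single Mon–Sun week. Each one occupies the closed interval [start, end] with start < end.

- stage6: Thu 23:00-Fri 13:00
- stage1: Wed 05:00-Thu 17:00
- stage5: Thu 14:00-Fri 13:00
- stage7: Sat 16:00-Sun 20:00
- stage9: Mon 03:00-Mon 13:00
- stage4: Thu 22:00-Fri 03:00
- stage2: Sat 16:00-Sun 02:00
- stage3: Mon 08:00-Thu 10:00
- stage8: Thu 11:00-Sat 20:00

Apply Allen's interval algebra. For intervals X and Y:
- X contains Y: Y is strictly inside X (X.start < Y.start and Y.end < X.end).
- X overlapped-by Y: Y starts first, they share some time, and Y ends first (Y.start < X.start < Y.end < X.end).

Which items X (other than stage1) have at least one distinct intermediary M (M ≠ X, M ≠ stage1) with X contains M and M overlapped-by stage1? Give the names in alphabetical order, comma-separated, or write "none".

Target stage1 = [Wed 05:00, Thu 17:00].
Intermediaries M with M overlapped-by stage1: stage5, stage8.
Via stage5 — items with X contains stage5: stage8.
Via stage8 — items with X contains stage8: none.
Union: stage8.

stage8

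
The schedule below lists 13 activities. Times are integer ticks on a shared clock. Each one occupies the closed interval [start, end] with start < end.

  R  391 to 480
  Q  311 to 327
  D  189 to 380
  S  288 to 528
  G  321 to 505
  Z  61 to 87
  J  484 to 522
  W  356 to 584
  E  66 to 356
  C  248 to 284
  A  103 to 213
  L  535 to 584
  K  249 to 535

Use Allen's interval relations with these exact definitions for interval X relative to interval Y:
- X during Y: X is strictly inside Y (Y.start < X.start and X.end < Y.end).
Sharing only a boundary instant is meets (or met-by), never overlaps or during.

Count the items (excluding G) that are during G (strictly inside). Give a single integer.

Target G = [321, 505].
A [103, 213] → before → no.
C [248, 284] → before → no.
D [189, 380] → overlaps → no.
E [66, 356] → overlaps → no.
J [484, 522] → overlapped-by → no.
K [249, 535] → contains → no.
L [535, 584] → after → no.
Q [311, 327] → overlaps → no.
R [391, 480] → during → counts.
S [288, 528] → contains → no.
W [356, 584] → overlapped-by → no.
Z [61, 87] → before → no.
Total: 1.

1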